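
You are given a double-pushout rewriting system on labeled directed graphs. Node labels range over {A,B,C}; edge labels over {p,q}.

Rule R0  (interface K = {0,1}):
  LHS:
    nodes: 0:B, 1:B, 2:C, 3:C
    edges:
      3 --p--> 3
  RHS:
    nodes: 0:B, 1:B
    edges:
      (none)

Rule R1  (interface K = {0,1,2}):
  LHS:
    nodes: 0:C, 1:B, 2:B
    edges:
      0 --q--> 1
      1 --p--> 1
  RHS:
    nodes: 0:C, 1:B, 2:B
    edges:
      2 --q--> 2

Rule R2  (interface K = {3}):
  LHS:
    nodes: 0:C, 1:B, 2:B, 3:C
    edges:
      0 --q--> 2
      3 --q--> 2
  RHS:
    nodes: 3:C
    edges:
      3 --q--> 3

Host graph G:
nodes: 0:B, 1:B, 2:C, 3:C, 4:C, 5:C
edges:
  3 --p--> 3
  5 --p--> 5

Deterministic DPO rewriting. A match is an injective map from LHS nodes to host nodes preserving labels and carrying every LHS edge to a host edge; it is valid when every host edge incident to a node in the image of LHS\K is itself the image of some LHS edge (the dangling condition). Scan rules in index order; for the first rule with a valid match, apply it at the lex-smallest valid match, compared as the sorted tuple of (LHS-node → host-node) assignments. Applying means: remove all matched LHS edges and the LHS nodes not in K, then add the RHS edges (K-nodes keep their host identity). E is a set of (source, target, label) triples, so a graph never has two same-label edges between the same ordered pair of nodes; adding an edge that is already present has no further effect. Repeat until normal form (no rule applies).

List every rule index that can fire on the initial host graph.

Answer: [R0]

Rewrite trace:
R0: 8 valid matches — {0↦0, 1↦1, 2↦2, 3↦3}, {0↦0, 1↦1, 2↦2, 3↦5}, {0↦0, 1↦1, 2↦4, 3↦3} (+5 more)
R1: no valid match — LHS pattern not found
R2: no valid match — LHS pattern not found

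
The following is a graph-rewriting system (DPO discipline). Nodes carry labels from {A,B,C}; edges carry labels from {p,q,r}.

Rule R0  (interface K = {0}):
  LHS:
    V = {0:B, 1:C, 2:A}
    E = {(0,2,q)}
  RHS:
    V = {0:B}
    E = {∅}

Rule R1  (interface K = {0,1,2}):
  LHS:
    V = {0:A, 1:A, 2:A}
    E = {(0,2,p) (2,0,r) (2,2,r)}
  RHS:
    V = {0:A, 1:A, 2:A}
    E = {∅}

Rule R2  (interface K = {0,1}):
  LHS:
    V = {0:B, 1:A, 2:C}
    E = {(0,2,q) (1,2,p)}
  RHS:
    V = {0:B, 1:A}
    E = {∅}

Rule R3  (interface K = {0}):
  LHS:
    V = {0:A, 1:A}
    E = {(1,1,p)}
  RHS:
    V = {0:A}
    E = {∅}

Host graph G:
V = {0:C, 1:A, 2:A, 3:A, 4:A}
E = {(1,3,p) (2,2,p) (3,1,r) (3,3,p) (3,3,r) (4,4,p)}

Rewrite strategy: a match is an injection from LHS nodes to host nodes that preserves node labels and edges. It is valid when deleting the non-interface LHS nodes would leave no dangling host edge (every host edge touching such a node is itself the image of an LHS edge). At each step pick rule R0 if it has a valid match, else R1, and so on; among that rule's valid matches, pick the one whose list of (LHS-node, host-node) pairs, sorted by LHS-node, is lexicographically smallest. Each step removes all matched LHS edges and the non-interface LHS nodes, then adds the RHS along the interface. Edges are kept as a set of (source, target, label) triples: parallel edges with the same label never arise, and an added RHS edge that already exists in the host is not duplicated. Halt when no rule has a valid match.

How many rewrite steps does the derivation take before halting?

Answer: 4

Derivation:
initial: |V|=5 |E|=6  E = 1-p->3 2-p->2 3-r->1 3-p->3 3-r->3 4-p->4
step 1: apply R1 at {0↦1, 1↦2, 2↦3}  → |V|=5 |E|=3  E = 2-p->2 3-p->3 4-p->4
step 2: apply R3 at {0↦1, 1↦2}  → |V|=4 |E|=2  E = 3-p->3 4-p->4
step 3: apply R3 at {0↦1, 1↦3}  → |V|=3 |E|=1  E = 4-p->4
step 4: apply R3 at {0↦1, 1↦4}  → |V|=2 |E|=0  E = ∅
halt: no rule applies after step 4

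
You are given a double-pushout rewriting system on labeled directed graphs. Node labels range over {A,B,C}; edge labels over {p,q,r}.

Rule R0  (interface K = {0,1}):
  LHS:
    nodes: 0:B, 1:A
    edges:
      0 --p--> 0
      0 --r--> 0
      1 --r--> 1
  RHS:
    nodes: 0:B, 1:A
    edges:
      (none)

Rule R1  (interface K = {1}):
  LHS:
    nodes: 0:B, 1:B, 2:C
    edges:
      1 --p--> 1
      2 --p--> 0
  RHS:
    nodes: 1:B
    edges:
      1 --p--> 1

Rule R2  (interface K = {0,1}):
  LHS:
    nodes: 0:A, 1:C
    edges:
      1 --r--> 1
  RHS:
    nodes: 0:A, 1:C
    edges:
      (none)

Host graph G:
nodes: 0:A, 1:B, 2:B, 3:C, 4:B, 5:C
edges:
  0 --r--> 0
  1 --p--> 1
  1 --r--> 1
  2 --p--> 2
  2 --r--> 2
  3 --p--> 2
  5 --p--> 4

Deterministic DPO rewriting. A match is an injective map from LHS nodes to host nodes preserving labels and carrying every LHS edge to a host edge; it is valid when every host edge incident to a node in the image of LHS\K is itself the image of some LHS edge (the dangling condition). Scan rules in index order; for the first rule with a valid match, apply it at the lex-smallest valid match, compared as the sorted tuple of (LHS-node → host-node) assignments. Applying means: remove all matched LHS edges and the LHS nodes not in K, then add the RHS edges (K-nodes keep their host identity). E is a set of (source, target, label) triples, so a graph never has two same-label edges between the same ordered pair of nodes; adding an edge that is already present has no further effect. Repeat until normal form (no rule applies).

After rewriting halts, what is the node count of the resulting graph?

Answer: 4

Rewrite trace:
start.  V:6 E:7  edges: 0-r->0 1-p->1 1-r->1 2-p->2 2-r->2 3-p->2 5-p->4
1. fire R0 via {0↦1, 1↦0}  →  V:6 E:4  edges: 2-p->2 2-r->2 3-p->2 5-p->4
2. fire R1 via {0↦4, 1↦2, 2↦5}  →  V:4 E:3  edges: 2-p->2 2-r->2 3-p->2
halt: no rule applies after step 2
NF nodes: {0:A, 1:B, 2:B, 3:C}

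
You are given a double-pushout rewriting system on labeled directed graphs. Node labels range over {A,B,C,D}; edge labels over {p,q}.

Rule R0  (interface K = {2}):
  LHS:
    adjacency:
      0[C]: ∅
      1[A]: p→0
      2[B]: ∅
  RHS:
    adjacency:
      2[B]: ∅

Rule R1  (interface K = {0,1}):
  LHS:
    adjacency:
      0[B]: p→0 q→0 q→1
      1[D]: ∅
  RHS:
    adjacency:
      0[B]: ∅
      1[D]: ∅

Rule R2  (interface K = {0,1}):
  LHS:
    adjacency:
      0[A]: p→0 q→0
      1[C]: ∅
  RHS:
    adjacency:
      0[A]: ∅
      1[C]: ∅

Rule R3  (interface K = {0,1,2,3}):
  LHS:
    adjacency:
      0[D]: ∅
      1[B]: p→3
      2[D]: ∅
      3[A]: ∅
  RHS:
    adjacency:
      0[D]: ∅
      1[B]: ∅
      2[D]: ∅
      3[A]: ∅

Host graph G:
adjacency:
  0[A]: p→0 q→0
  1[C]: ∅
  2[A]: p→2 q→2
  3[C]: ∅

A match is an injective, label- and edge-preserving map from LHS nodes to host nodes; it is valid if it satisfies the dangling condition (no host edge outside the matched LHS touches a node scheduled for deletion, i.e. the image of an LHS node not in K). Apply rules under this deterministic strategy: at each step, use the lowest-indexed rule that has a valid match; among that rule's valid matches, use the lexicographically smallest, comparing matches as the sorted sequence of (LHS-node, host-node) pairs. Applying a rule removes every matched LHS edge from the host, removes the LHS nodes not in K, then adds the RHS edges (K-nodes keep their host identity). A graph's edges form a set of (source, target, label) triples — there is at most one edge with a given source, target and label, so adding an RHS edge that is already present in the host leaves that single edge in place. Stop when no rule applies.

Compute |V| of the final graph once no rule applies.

[0] host  ⇒  4 nodes, 4 edges  {0-p->0 0-q->0 2-p->2 2-q->2}
[1] R2 @ {0↦0, 1↦1}  ⇒  4 nodes, 2 edges  {2-p->2 2-q->2}
[2] R2 @ {0↦2, 1↦1}  ⇒  4 nodes, 0 edges  {∅}
normal form: no rule applies after step 2
NF nodes: {0:A, 1:C, 2:A, 3:C}

Answer: 4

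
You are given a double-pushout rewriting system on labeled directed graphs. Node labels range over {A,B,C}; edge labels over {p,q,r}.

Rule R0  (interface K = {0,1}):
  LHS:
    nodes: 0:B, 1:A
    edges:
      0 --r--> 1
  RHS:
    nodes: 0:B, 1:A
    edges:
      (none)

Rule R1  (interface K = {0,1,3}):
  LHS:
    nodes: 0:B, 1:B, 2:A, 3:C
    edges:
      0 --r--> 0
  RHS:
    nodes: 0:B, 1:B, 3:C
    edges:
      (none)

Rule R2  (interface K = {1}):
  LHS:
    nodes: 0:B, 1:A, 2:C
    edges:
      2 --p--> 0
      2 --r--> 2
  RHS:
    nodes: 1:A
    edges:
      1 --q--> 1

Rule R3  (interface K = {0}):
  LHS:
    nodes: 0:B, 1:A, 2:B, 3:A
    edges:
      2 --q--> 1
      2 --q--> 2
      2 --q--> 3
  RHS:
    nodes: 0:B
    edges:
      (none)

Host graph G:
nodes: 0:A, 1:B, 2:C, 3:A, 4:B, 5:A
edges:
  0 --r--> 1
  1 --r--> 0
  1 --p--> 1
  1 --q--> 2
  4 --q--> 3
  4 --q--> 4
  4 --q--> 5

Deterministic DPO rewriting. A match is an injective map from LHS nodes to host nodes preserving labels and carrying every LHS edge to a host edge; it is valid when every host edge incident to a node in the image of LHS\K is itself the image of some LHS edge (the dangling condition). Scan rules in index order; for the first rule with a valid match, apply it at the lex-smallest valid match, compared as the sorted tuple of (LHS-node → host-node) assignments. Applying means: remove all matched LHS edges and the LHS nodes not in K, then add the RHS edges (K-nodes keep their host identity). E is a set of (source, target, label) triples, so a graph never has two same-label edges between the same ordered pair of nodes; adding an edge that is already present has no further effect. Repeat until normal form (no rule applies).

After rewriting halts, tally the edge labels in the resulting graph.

Answer: p:1 q:1 r:1

Steps:
start.  V:6 E:7  edges: 0-r->1 1-r->0 1-p->1 1-q->2 4-q->3 4-q->4 4-q->5
1. fire R0 via {0↦1, 1↦0}  →  V:6 E:6  edges: 0-r->1 1-p->1 1-q->2 4-q->3 4-q->4 4-q->5
2. fire R3 via {0↦1, 1↦3, 2↦4, 3↦5}  →  V:3 E:3  edges: 0-r->1 1-p->1 1-q->2
halt: no rule applies after step 2
NF edges: [(0, 1, 'r'), (1, 1, 'p'), (1, 2, 'q')]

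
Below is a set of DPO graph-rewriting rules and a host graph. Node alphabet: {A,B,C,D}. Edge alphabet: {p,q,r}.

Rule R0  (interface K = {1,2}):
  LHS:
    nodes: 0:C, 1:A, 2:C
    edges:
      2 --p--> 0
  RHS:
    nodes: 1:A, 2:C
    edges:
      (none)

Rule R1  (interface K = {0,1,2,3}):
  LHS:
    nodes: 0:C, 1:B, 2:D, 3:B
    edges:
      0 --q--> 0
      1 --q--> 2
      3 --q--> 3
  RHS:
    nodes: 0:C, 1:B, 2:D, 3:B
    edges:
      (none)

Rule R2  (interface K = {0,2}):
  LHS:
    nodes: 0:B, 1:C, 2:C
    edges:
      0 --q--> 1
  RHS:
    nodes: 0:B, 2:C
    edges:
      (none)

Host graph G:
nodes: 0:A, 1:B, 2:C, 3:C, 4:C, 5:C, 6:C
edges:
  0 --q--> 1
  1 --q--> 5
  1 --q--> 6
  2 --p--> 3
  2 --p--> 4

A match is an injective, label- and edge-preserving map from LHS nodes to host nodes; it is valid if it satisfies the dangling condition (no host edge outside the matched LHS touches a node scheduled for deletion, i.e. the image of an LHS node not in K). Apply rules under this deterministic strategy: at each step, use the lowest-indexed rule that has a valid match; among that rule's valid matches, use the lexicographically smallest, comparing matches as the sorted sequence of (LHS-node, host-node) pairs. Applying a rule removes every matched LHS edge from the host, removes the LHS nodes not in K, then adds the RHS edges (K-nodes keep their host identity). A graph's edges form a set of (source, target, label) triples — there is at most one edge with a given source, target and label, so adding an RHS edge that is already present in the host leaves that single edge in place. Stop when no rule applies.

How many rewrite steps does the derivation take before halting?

Answer: 4

Steps:
[0] host  ⇒  7 nodes, 5 edges  {0-q->1 1-q->5 1-q->6 2-p->3 2-p->4}
[1] R0 @ {0↦3, 1↦0, 2↦2}  ⇒  6 nodes, 4 edges  {0-q->1 1-q->5 1-q->6 2-p->4}
[2] R0 @ {0↦4, 1↦0, 2↦2}  ⇒  5 nodes, 3 edges  {0-q->1 1-q->5 1-q->6}
[3] R2 @ {0↦1, 1↦5, 2↦2}  ⇒  4 nodes, 2 edges  {0-q->1 1-q->6}
[4] R2 @ {0↦1, 1↦6, 2↦2}  ⇒  3 nodes, 1 edges  {0-q->1}
halt: no rule applies after step 4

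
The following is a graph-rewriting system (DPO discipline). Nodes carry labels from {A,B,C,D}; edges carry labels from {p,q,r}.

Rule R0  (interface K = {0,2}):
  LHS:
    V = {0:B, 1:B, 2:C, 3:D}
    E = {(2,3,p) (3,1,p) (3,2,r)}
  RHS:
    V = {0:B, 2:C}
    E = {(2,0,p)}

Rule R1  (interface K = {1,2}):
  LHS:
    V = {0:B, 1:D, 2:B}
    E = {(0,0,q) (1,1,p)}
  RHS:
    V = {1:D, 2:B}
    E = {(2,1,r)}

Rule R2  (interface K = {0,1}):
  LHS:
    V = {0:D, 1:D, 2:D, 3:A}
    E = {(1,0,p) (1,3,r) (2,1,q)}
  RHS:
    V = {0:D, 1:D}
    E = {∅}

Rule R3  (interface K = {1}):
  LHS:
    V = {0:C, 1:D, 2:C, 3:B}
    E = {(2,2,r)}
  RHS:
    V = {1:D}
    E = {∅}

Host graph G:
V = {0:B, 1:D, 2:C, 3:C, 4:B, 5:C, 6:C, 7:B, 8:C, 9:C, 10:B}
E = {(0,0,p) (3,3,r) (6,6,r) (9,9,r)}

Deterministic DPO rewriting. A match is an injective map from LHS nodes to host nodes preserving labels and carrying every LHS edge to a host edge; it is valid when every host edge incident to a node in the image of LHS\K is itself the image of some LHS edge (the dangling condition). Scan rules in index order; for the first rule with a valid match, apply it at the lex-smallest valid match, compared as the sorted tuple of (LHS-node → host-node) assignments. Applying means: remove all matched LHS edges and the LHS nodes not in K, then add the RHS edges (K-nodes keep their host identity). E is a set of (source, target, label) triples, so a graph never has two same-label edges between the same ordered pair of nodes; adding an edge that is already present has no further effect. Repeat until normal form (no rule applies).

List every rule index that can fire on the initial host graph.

R0: no valid match — LHS pattern not found
R1: no valid match — LHS pattern not found
R2: no valid match — LHS pattern not found
R3: 27 valid matches — {0↦2, 1↦1, 2↦3, 3↦4}, {0↦2, 1↦1, 2↦3, 3↦7}, {0↦2, 1↦1, 2↦3, 3↦10} (+24 more)

Answer: [R3]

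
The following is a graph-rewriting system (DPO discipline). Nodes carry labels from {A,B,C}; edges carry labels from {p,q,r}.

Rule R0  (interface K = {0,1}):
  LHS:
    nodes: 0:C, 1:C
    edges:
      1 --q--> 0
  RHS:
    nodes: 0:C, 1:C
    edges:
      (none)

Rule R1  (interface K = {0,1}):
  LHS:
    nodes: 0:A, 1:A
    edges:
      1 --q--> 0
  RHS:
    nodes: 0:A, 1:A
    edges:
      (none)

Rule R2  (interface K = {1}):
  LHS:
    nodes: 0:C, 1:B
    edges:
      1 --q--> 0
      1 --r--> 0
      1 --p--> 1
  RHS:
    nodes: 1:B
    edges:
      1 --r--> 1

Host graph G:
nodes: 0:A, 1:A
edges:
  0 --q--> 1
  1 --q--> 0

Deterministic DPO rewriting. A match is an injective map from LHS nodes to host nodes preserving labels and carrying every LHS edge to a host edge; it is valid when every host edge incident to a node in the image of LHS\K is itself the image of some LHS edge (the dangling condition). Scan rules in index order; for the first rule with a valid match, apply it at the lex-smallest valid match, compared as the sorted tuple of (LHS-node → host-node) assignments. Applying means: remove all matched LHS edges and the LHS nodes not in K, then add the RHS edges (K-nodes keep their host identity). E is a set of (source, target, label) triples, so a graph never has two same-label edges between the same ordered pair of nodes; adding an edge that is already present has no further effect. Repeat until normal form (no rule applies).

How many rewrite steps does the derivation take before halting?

[0] host  ⇒  2 nodes, 2 edges  {0-q->1 1-q->0}
[1] R1 @ {0↦0, 1↦1}  ⇒  2 nodes, 1 edges  {0-q->1}
[2] R1 @ {0↦1, 1↦0}  ⇒  2 nodes, 0 edges  {∅}
normal form: no rule applies after step 2

Answer: 2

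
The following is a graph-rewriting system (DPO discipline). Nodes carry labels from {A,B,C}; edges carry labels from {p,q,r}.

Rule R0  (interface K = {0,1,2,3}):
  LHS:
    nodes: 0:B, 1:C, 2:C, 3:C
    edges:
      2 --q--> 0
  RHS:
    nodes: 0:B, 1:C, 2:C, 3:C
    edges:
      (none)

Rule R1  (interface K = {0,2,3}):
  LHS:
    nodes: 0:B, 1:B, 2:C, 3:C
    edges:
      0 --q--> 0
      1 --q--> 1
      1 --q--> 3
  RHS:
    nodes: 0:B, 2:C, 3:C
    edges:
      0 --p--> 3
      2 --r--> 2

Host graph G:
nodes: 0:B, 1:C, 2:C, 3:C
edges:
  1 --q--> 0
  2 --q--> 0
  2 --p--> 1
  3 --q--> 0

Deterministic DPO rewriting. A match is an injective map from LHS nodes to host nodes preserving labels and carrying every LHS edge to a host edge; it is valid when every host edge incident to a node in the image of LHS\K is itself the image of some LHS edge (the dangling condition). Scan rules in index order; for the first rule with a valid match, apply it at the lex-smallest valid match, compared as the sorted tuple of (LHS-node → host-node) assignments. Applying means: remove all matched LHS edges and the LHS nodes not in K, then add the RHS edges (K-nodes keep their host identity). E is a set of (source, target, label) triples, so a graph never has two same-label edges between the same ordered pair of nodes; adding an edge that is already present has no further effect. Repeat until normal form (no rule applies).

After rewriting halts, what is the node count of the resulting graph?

[0] host  ⇒  4 nodes, 4 edges  {1-q->0 2-q->0 2-p->1 3-q->0}
[1] R0 @ {0↦0, 1↦1, 2↦2, 3↦3}  ⇒  4 nodes, 3 edges  {1-q->0 2-p->1 3-q->0}
[2] R0 @ {0↦0, 1↦1, 2↦3, 3↦2}  ⇒  4 nodes, 2 edges  {1-q->0 2-p->1}
[3] R0 @ {0↦0, 1↦2, 2↦1, 3↦3}  ⇒  4 nodes, 1 edges  {2-p->1}
normal form: no rule applies after step 3
NF nodes: {0:B, 1:C, 2:C, 3:C}

Answer: 4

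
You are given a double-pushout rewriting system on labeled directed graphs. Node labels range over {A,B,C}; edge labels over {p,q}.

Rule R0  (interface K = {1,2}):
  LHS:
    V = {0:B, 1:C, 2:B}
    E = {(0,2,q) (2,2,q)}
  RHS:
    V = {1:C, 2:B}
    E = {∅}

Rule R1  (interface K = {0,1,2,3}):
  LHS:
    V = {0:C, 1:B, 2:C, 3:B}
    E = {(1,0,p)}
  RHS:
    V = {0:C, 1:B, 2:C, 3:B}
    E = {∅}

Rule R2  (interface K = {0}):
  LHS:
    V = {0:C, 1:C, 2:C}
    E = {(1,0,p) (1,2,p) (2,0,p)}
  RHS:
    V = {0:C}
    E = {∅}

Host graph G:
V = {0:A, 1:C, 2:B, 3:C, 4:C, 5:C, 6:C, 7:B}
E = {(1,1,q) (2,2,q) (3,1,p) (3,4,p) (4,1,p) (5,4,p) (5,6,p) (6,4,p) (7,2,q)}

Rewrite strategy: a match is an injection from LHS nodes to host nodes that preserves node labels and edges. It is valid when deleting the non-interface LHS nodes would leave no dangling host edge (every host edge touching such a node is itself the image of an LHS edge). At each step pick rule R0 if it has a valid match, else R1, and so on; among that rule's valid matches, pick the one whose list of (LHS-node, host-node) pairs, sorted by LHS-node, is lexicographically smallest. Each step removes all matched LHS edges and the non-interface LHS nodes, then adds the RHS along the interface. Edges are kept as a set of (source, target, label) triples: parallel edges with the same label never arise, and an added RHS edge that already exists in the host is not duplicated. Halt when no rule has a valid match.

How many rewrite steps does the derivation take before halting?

Answer: 3

Derivation:
start.  V:8 E:9  edges: 1-q->1 2-q->2 3-p->1 3-p->4 4-p->1 5-p->4 5-p->6 6-p->4 7-q->2
1. fire R0 via {0↦7, 1↦1, 2↦2}  →  V:7 E:7  edges: 1-q->1 3-p->1 3-p->4 4-p->1 5-p->4 5-p->6 6-p->4
2. fire R2 via {0↦4, 1↦5, 2↦6}  →  V:5 E:4  edges: 1-q->1 3-p->1 3-p->4 4-p->1
3. fire R2 via {0↦1, 1↦3, 2↦4}  →  V:3 E:1  edges: 1-q->1
halt: no rule applies after step 3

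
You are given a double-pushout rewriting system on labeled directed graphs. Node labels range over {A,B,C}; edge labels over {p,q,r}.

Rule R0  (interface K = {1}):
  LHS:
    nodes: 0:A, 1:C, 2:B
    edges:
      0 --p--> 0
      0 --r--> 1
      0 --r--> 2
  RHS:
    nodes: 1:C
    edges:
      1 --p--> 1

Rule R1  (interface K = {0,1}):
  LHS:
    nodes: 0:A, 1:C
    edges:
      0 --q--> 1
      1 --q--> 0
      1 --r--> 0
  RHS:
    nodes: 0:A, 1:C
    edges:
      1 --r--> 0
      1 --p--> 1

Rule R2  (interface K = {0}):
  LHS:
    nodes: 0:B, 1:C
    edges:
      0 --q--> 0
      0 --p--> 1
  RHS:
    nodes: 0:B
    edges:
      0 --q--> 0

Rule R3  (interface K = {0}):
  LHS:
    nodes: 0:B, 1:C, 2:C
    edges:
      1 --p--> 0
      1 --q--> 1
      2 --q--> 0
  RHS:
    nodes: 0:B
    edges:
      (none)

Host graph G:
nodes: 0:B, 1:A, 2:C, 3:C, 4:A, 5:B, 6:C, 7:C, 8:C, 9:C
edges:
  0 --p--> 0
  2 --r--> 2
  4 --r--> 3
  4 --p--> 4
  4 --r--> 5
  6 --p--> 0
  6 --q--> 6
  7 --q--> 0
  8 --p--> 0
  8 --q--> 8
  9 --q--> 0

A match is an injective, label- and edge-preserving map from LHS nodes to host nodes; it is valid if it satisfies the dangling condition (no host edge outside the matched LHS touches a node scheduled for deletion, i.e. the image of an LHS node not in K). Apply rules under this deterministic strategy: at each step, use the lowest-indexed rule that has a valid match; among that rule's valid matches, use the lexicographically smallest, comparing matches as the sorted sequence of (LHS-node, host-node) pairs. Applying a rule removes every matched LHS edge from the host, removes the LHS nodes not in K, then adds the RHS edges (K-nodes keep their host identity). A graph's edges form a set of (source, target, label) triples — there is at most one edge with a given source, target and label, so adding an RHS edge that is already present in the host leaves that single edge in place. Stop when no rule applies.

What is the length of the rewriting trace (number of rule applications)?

start.  V:10 E:11  edges: 0-p->0 2-r->2 4-r->3 4-p->4 4-r->5 6-p->0 6-q->6 7-q->0 8-p->0 8-q->8 9-q->0
1. fire R0 via {0↦4, 1↦3, 2↦5}  →  V:8 E:9  edges: 0-p->0 2-r->2 3-p->3 6-p->0 6-q->6 7-q->0 8-p->0 8-q->8 9-q->0
2. fire R3 via {0↦0, 1↦6, 2↦7}  →  V:6 E:6  edges: 0-p->0 2-r->2 3-p->3 8-p->0 8-q->8 9-q->0
3. fire R3 via {0↦0, 1↦8, 2↦9}  →  V:4 E:3  edges: 0-p->0 2-r->2 3-p->3
normal form: no rule applies after step 3

Answer: 3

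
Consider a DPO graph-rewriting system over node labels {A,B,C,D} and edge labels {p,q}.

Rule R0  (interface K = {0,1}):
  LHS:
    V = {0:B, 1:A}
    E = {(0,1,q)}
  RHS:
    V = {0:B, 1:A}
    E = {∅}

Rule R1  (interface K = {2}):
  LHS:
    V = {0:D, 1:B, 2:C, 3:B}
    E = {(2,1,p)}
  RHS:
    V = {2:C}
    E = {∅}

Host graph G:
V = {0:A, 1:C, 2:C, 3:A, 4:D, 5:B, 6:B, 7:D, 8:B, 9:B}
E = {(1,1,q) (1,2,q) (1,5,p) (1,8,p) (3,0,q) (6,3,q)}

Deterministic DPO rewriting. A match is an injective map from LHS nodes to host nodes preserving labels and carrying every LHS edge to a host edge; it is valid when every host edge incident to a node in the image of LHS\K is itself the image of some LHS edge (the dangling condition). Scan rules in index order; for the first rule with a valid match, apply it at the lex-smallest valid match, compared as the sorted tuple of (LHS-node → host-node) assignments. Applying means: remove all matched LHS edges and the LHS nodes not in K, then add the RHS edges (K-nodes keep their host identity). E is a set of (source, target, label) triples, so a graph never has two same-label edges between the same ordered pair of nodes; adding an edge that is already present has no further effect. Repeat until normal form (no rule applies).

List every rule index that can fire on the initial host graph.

R0: 1 valid match — {0↦6, 1↦3}
R1: 4 valid matches — {0↦4, 1↦5, 2↦1, 3↦9}, {0↦4, 1↦8, 2↦1, 3↦9}, {0↦7, 1↦5, 2↦1, 3↦9} (+1 more)

Answer: [R0,R1]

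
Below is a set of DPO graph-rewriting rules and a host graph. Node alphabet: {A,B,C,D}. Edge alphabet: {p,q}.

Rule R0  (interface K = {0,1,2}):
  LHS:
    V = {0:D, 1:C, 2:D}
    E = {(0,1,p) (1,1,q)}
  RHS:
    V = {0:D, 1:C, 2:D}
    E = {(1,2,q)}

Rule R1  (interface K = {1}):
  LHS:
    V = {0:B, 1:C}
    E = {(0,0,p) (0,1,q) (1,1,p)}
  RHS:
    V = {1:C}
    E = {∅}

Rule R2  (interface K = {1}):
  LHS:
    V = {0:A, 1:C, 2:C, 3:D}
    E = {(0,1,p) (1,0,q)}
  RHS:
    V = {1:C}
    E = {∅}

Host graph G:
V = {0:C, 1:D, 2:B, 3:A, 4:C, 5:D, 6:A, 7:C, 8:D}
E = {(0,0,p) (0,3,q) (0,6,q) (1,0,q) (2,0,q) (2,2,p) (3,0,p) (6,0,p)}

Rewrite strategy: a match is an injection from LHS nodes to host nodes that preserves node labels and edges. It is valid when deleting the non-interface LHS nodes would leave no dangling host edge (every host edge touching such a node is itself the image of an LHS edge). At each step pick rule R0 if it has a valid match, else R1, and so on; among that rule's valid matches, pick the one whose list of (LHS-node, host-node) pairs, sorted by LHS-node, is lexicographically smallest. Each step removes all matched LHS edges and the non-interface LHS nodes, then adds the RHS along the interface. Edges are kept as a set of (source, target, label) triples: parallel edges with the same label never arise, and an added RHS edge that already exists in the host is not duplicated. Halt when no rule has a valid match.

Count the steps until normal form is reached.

start.  V:9 E:8  edges: 0-p->0 0-q->3 0-q->6 1-q->0 2-q->0 2-p->2 3-p->0 6-p->0
1. fire R1 via {0↦2, 1↦0}  →  V:8 E:5  edges: 0-q->3 0-q->6 1-q->0 3-p->0 6-p->0
2. fire R2 via {0↦3, 1↦0, 2↦4, 3↦5}  →  V:5 E:3  edges: 0-q->6 1-q->0 6-p->0
3. fire R2 via {0↦6, 1↦0, 2↦7, 3↦8}  →  V:2 E:1  edges: 1-q->0
final graph: no rule applies after step 3

Answer: 3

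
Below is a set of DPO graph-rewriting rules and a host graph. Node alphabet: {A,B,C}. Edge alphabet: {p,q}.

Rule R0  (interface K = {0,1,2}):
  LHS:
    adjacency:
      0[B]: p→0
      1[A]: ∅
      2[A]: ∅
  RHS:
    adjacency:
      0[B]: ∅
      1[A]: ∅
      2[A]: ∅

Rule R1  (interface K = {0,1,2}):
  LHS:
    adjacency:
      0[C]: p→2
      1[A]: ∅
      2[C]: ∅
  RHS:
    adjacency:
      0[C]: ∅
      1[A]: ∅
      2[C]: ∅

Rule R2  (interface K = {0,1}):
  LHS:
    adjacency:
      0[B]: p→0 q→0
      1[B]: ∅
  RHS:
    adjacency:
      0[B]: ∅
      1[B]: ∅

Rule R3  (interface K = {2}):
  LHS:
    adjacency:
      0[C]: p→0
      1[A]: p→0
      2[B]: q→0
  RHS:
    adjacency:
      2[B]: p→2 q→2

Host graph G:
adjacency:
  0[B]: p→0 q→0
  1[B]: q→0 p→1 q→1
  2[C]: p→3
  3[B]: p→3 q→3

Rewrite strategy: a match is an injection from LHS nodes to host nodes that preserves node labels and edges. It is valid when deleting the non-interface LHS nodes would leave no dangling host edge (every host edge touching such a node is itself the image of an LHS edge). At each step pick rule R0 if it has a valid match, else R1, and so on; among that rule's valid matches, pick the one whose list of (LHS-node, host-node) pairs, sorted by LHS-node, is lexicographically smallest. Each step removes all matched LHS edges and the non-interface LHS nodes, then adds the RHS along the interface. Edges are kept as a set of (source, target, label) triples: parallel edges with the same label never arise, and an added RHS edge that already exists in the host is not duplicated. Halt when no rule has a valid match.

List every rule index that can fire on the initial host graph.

Answer: [R2]

Derivation:
R0: no valid match — LHS pattern not found
R1: no valid match — LHS pattern not found
R2: 6 valid matches — {0↦0, 1↦1}, {0↦0, 1↦3}, {0↦1, 1↦0} (+3 more)
R3: no valid match — LHS pattern not found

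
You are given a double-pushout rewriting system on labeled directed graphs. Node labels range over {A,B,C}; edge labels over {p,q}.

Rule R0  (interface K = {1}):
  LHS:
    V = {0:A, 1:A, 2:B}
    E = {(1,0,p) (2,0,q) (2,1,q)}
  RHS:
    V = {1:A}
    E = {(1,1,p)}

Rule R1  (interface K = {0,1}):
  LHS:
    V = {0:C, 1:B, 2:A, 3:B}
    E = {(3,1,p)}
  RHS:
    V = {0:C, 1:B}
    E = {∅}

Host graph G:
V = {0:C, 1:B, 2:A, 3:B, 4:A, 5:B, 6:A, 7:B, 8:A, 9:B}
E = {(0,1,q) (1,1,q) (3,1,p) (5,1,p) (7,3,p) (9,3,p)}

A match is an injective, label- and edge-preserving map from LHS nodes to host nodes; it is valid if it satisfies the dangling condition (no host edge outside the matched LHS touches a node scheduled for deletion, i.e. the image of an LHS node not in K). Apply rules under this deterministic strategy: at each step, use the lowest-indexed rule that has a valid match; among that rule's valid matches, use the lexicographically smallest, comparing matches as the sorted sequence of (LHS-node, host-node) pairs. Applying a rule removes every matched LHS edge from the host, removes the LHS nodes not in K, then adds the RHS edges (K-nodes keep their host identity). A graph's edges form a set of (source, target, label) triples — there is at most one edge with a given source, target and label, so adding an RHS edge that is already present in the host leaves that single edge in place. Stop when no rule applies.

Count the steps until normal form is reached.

initial: |V|=10 |E|=6  E = 0-q->1 1-q->1 3-p->1 5-p->1 7-p->3 9-p->3
step 1: apply R1 at {0↦0, 1↦1, 2↦2, 3↦5}  → |V|=8 |E|=5  E = 0-q->1 1-q->1 3-p->1 7-p->3 9-p->3
step 2: apply R1 at {0↦0, 1↦3, 2↦4, 3↦7}  → |V|=6 |E|=4  E = 0-q->1 1-q->1 3-p->1 9-p->3
step 3: apply R1 at {0↦0, 1↦3, 2↦6, 3↦9}  → |V|=4 |E|=3  E = 0-q->1 1-q->1 3-p->1
step 4: apply R1 at {0↦0, 1↦1, 2↦8, 3↦3}  → |V|=2 |E|=2  E = 0-q->1 1-q->1
halt: no rule applies after step 4

Answer: 4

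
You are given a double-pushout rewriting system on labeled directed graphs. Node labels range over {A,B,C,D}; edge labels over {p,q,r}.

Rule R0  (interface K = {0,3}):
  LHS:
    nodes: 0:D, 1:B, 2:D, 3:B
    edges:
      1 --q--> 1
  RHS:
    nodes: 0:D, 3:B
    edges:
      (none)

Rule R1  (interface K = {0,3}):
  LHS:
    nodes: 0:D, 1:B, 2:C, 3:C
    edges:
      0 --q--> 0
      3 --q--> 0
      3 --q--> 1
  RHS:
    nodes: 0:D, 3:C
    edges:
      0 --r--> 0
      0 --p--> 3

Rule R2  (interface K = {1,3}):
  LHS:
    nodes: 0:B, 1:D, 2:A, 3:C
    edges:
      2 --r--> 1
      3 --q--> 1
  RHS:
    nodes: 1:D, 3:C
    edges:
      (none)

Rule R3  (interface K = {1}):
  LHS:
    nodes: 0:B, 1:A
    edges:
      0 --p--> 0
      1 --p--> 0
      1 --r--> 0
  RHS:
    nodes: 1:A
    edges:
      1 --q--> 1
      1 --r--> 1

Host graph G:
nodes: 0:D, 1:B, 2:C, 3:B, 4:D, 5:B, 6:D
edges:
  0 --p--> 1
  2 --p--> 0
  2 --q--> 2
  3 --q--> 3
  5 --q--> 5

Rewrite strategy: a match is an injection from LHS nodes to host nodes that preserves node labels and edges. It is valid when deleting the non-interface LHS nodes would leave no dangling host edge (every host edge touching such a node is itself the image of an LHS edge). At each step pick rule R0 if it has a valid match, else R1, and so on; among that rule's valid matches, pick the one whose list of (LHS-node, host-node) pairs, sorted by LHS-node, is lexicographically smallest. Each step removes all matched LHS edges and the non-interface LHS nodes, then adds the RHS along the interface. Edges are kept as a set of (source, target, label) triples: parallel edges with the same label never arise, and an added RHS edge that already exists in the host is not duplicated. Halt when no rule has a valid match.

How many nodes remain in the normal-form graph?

Answer: 3

Derivation:
initial: |V|=7 |E|=5  E = 0-p->1 2-p->0 2-q->2 3-q->3 5-q->5
step 1: apply R0 at {0↦0, 1↦3, 2↦4, 3↦1}  → |V|=5 |E|=4  E = 0-p->1 2-p->0 2-q->2 5-q->5
step 2: apply R0 at {0↦0, 1↦5, 2↦6, 3↦1}  → |V|=3 |E|=3  E = 0-p->1 2-p->0 2-q->2
halt: no rule applies after step 2
NF nodes: {0:D, 1:B, 2:C}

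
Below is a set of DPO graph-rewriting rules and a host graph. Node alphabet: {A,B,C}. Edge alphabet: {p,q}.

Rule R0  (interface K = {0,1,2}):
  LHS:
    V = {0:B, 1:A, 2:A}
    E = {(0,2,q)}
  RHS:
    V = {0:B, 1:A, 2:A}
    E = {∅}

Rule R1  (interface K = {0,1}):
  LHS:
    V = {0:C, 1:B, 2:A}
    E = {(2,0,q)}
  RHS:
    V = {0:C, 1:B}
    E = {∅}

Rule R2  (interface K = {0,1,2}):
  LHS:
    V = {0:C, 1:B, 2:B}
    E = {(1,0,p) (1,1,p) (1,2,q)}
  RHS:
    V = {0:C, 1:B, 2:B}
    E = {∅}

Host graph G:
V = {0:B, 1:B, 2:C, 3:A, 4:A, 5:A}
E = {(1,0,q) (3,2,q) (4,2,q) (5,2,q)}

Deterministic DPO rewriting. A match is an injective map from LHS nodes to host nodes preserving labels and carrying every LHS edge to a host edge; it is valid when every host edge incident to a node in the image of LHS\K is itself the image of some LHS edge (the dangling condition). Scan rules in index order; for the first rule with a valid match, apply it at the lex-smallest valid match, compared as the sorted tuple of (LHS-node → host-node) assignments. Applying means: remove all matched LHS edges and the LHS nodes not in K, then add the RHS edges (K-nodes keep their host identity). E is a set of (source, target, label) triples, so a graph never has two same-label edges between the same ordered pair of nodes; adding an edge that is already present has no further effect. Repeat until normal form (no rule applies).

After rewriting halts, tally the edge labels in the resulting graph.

Answer: q:1

Steps:
start.  V:6 E:4  edges: 1-q->0 3-q->2 4-q->2 5-q->2
1. fire R1 via {0↦2, 1↦0, 2↦3}  →  V:5 E:3  edges: 1-q->0 4-q->2 5-q->2
2. fire R1 via {0↦2, 1↦0, 2↦4}  →  V:4 E:2  edges: 1-q->0 5-q->2
3. fire R1 via {0↦2, 1↦0, 2↦5}  →  V:3 E:1  edges: 1-q->0
final graph: no rule applies after step 3
NF edges: [(1, 0, 'q')]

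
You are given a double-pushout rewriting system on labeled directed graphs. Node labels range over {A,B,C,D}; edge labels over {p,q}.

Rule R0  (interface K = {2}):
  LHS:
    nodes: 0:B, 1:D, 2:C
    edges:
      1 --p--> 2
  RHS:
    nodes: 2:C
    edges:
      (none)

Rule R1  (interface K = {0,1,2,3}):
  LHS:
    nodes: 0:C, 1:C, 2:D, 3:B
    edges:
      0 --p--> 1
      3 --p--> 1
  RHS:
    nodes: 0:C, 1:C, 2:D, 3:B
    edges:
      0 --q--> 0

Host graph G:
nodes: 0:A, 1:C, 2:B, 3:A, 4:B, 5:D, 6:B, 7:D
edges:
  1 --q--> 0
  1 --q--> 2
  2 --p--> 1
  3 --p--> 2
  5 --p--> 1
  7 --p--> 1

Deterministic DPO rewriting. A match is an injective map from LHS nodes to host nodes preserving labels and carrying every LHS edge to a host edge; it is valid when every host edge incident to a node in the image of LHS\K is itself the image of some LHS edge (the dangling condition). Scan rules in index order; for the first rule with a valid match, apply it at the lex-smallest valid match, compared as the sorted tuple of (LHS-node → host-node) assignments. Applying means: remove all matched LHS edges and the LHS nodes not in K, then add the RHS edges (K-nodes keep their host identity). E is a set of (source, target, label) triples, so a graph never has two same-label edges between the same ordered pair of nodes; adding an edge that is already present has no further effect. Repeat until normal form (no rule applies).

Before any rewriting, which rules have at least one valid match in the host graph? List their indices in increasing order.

R0: 4 valid matches — {0↦4, 1↦5, 2↦1}, {0↦4, 1↦7, 2↦1}, {0↦6, 1↦5, 2↦1} (+1 more)
R1: no valid match — LHS pattern not found

Answer: [R0]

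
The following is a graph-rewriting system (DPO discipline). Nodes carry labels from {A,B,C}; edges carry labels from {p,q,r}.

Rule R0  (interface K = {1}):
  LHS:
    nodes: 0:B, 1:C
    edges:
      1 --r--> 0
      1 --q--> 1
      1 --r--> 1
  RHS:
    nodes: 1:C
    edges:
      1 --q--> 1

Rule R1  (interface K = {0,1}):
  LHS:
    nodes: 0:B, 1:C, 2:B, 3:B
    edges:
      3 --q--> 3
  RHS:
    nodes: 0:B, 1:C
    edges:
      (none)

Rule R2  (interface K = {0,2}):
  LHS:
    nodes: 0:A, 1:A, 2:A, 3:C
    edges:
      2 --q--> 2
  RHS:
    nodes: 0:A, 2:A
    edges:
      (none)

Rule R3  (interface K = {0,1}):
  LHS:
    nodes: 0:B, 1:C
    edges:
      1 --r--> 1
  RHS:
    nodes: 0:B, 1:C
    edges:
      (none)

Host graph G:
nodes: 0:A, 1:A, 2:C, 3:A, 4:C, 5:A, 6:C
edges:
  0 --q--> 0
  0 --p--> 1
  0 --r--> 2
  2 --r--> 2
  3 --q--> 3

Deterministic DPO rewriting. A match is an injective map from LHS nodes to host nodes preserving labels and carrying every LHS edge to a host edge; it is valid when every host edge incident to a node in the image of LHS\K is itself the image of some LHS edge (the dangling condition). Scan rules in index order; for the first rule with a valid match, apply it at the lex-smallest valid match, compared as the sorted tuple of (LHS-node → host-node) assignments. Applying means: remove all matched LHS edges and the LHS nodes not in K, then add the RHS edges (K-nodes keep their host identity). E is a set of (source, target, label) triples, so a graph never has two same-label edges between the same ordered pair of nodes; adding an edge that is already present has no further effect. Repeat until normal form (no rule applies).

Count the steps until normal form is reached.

start.  V:7 E:5  edges: 0-q->0 0-p->1 0-r->2 2-r->2 3-q->3
1. fire R2 via {0↦0, 1↦5, 2↦3, 3↦4}  →  V:5 E:4  edges: 0-q->0 0-p->1 0-r->2 2-r->2
2. fire R2 via {0↦1, 1↦3, 2↦0, 3↦6}  →  V:3 E:3  edges: 0-p->1 0-r->2 2-r->2
halt: no rule applies after step 2

Answer: 2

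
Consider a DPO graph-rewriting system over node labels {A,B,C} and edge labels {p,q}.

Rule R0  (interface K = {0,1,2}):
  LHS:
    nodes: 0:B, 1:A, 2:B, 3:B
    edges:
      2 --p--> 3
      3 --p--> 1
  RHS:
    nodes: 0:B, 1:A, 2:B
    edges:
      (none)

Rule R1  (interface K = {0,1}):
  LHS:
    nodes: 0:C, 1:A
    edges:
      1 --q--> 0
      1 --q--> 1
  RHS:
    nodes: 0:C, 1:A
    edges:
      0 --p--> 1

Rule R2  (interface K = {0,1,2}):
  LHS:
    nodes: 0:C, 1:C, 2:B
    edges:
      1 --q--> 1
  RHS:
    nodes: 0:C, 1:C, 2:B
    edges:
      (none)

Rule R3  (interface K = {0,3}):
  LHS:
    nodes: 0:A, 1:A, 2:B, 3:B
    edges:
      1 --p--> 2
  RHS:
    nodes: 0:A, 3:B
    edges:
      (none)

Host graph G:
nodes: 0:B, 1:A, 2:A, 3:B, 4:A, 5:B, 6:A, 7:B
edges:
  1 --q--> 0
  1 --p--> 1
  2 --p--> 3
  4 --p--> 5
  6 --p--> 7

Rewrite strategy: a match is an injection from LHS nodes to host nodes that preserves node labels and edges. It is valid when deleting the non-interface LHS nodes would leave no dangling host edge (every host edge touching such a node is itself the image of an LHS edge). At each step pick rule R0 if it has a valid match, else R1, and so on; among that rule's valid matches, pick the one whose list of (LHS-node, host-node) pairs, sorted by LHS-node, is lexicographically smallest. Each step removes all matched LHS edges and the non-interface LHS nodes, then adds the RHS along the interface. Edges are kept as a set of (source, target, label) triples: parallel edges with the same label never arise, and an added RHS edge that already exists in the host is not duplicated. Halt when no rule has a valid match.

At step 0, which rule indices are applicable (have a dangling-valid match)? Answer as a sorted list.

R0: no valid match — LHS pattern not found
R1: no valid match — LHS pattern not found
R2: no valid match — LHS pattern not found
R3: 27 valid matches — {0↦1, 1↦2, 2↦3, 3↦0}, {0↦1, 1↦2, 2↦3, 3↦5}, {0↦1, 1↦2, 2↦3, 3↦7} (+24 more)

Answer: [R3]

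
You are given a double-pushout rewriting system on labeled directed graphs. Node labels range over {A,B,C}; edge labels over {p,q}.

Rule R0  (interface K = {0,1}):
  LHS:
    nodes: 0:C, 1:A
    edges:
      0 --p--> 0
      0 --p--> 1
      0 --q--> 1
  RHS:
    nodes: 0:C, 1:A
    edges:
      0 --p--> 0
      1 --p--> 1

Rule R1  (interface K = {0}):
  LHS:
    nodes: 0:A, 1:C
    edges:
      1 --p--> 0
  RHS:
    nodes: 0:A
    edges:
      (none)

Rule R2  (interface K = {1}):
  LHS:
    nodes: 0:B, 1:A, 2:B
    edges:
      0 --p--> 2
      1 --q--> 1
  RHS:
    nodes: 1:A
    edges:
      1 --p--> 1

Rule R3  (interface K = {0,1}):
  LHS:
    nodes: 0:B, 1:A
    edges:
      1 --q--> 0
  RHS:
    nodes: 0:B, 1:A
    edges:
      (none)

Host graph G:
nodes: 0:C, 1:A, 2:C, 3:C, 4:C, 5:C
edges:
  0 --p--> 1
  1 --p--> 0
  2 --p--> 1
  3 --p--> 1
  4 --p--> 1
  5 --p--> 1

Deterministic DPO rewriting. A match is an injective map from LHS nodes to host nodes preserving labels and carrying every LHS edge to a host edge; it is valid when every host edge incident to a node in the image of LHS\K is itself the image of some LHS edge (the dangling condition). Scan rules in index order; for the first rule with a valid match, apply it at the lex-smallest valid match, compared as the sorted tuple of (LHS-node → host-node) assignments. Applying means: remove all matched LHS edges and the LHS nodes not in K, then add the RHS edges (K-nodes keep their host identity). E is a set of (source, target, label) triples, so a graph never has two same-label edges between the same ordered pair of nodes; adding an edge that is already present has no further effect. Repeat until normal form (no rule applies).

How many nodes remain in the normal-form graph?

initial: |V|=6 |E|=6  E = 0-p->1 1-p->0 2-p->1 3-p->1 4-p->1 5-p->1
step 1: apply R1 at {0↦1, 1↦2}  → |V|=5 |E|=5  E = 0-p->1 1-p->0 3-p->1 4-p->1 5-p->1
step 2: apply R1 at {0↦1, 1↦3}  → |V|=4 |E|=4  E = 0-p->1 1-p->0 4-p->1 5-p->1
step 3: apply R1 at {0↦1, 1↦4}  → |V|=3 |E|=3  E = 0-p->1 1-p->0 5-p->1
step 4: apply R1 at {0↦1, 1↦5}  → |V|=2 |E|=2  E = 0-p->1 1-p->0
normal form: no rule applies after step 4
NF nodes: {0:C, 1:A}

Answer: 2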